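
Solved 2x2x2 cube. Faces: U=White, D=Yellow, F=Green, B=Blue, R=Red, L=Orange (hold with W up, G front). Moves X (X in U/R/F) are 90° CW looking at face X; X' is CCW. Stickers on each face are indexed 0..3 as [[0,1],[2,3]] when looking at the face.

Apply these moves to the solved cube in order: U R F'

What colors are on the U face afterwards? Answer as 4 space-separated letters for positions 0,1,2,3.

After move 1 (U): U=WWWW F=RRGG R=BBRR B=OOBB L=GGOO
After move 2 (R): R=RBRB U=WRWG F=RYGY D=YBYO B=WOWB
After move 3 (F'): F=YYRG U=WRRR R=BBYB D=GOYO L=GGOW
Query: U face = WRRR

Answer: W R R R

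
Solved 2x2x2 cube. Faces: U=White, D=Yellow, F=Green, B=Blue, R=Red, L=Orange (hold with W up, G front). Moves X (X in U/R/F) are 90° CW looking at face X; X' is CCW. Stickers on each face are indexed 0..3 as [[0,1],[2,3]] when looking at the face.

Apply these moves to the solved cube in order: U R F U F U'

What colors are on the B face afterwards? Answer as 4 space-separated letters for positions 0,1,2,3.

After move 1 (U): U=WWWW F=RRGG R=BBRR B=OOBB L=GGOO
After move 2 (R): R=RBRB U=WRWG F=RYGY D=YBYO B=WOWB
After move 3 (F): F=GRYY U=WROG R=WBGB D=RRYO L=GYOB
After move 4 (U): U=OWGR F=WBYY R=WOGB B=GYWB L=GROB
After move 5 (F): F=YWYB U=OWBR R=GORB D=GWYO L=GROR
After move 6 (U'): U=WROB F=GRYB R=YWRB B=GOWB L=GYOR
Query: B face = GOWB

Answer: G O W B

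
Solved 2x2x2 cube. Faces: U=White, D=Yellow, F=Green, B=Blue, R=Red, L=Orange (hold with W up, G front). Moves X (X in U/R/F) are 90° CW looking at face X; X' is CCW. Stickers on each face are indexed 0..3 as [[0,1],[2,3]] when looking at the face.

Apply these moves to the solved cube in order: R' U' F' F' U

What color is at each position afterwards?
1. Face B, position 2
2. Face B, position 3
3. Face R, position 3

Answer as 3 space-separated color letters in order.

After move 1 (R'): R=RRRR U=WBWB F=GWGW D=YGYG B=YBYB
After move 2 (U'): U=BBWW F=OOGW R=GWRR B=RRYB L=YBOO
After move 3 (F'): F=OWOG U=BBGR R=GWYR D=BOYG L=YWOW
After move 4 (F'): F=WGOO U=BBGY R=OWBR D=WWYG L=YROG
After move 5 (U): U=GBYB F=OWOO R=RRBR B=YRYB L=WGOG
Query 1: B[2] = Y
Query 2: B[3] = B
Query 3: R[3] = R

Answer: Y B R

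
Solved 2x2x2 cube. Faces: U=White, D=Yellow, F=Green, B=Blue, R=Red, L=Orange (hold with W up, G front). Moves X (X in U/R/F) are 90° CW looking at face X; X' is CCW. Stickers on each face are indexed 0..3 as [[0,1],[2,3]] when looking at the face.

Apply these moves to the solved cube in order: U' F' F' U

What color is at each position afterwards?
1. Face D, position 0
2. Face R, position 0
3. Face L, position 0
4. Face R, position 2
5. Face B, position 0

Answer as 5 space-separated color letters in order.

After move 1 (U'): U=WWWW F=OOGG R=GGRR B=RRBB L=BBOO
After move 2 (F'): F=OGOG U=WWGR R=YGYR D=BOYY L=BWOW
After move 3 (F'): F=GGOO U=WWYY R=OGBR D=WWYY L=BROG
After move 4 (U): U=YWYW F=OGOO R=RRBR B=BRBB L=GGOG
Query 1: D[0] = W
Query 2: R[0] = R
Query 3: L[0] = G
Query 4: R[2] = B
Query 5: B[0] = B

Answer: W R G B B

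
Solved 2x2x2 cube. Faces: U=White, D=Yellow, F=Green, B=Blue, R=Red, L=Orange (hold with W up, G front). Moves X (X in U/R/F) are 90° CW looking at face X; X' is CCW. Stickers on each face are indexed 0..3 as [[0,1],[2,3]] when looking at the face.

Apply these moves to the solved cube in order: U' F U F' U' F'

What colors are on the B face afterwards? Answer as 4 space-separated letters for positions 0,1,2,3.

After move 1 (U'): U=WWWW F=OOGG R=GGRR B=RRBB L=BBOO
After move 2 (F): F=GOGO U=WWOB R=WGWR D=RGYY L=BYOY
After move 3 (U): U=OWBW F=WGGO R=RRWR B=BYBB L=GOOY
After move 4 (F'): F=GOWG U=OWRW R=GRRR D=OYYY L=GWOB
After move 5 (U'): U=WWOR F=GWWG R=GORR B=GRBB L=BYOB
After move 6 (F'): F=WGGW U=WWGR R=YOOR D=YBYY L=BROO
Query: B face = GRBB

Answer: G R B B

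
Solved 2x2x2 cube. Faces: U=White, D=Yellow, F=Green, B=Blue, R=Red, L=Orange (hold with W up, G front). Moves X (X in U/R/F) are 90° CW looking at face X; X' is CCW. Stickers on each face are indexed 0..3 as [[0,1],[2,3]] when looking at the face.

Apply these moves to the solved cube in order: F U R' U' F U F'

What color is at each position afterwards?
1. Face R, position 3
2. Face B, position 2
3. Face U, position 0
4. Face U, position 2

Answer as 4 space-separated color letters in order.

Answer: W R Y B

Derivation:
After move 1 (F): F=GGGG U=WWOO R=WRWR D=RRYY L=OYOY
After move 2 (U): U=OWOW F=WRGG R=BBWR B=OYBB L=GGOY
After move 3 (R'): R=BRBW U=OBOO F=WWGW D=RRYG B=YYRB
After move 4 (U'): U=BOOO F=GGGW R=WWBW B=BRRB L=YYOY
After move 5 (F): F=GGWG U=BOYY R=OWOW D=BWYG L=YROR
After move 6 (U): U=YBYO F=OWWG R=BROW B=YRRB L=GGOR
After move 7 (F'): F=WGOW U=YBBO R=WRBW D=GRYG L=GOOY
Query 1: R[3] = W
Query 2: B[2] = R
Query 3: U[0] = Y
Query 4: U[2] = B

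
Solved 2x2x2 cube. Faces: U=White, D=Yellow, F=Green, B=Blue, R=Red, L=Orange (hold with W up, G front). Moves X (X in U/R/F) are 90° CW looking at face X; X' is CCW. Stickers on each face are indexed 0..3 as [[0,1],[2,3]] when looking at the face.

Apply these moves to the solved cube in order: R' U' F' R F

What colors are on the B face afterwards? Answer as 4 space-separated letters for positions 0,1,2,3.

After move 1 (R'): R=RRRR U=WBWB F=GWGW D=YGYG B=YBYB
After move 2 (U'): U=BBWW F=OOGW R=GWRR B=RRYB L=YBOO
After move 3 (F'): F=OWOG U=BBGR R=GWYR D=BOYG L=YWOW
After move 4 (R): R=YGRW U=BWGG F=OOOG D=BYYR B=RRBB
After move 5 (F): F=OOGO U=BWWW R=GGGW D=RYYR L=YBOY
Query: B face = RRBB

Answer: R R B B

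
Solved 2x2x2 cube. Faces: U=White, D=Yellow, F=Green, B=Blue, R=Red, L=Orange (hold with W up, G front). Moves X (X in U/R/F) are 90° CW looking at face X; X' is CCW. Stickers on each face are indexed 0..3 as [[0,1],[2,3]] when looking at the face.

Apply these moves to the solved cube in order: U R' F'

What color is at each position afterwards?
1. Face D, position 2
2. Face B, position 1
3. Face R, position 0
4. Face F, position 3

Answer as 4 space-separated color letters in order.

Answer: Y O R G

Derivation:
After move 1 (U): U=WWWW F=RRGG R=BBRR B=OOBB L=GGOO
After move 2 (R'): R=BRBR U=WBWO F=RWGW D=YRYG B=YOYB
After move 3 (F'): F=WWRG U=WBBB R=RRYR D=GOYG L=GOOW
Query 1: D[2] = Y
Query 2: B[1] = O
Query 3: R[0] = R
Query 4: F[3] = G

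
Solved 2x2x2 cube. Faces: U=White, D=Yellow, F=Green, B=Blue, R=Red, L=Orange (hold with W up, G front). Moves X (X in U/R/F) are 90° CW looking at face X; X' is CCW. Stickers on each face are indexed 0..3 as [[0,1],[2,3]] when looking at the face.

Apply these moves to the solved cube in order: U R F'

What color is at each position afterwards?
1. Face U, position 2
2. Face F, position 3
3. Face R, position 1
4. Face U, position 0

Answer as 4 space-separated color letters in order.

Answer: R G B W

Derivation:
After move 1 (U): U=WWWW F=RRGG R=BBRR B=OOBB L=GGOO
After move 2 (R): R=RBRB U=WRWG F=RYGY D=YBYO B=WOWB
After move 3 (F'): F=YYRG U=WRRR R=BBYB D=GOYO L=GGOW
Query 1: U[2] = R
Query 2: F[3] = G
Query 3: R[1] = B
Query 4: U[0] = W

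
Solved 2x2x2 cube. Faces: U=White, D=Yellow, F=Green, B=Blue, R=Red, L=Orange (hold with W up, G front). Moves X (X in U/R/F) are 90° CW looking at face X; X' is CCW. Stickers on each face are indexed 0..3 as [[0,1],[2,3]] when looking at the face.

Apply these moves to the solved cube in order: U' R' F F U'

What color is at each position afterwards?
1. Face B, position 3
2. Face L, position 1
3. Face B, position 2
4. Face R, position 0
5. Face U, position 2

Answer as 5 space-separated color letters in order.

Answer: B R Y W W

Derivation:
After move 1 (U'): U=WWWW F=OOGG R=GGRR B=RRBB L=BBOO
After move 2 (R'): R=GRGR U=WBWR F=OWGW D=YOYG B=YRYB
After move 3 (F): F=GOWW U=WBOB R=WRRR D=GGYG L=BYOO
After move 4 (F): F=WGWO U=WBOY R=ORBR D=RWYG L=BGOG
After move 5 (U'): U=BYWO F=BGWO R=WGBR B=ORYB L=YROG
Query 1: B[3] = B
Query 2: L[1] = R
Query 3: B[2] = Y
Query 4: R[0] = W
Query 5: U[2] = W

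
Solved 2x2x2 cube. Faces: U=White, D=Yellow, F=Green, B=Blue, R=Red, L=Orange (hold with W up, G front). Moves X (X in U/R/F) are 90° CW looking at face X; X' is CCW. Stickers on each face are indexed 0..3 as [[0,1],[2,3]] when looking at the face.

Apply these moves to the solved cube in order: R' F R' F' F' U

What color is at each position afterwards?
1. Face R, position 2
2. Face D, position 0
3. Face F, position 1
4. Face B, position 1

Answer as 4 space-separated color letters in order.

Answer: Y Y R W

Derivation:
After move 1 (R'): R=RRRR U=WBWB F=GWGW D=YGYG B=YBYB
After move 2 (F): F=GGWW U=WBOO R=WRBR D=RRYG L=OYOG
After move 3 (R'): R=RRWB U=WYOY F=GBWO D=RGYW B=GBRB
After move 4 (F'): F=BOGW U=WYRW R=GRRB D=YGYW L=OYOO
After move 5 (F'): F=OWBG U=WYGR R=GRYB D=YOYW L=OWOR
After move 6 (U): U=GWRY F=GRBG R=GBYB B=OWRB L=OWOR
Query 1: R[2] = Y
Query 2: D[0] = Y
Query 3: F[1] = R
Query 4: B[1] = W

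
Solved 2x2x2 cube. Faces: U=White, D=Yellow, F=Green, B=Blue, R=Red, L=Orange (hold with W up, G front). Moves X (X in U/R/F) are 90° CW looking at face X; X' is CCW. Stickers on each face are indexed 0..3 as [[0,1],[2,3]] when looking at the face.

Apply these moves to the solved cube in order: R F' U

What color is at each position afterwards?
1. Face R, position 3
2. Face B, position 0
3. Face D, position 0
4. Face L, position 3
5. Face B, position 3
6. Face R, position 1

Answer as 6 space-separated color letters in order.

After move 1 (R): R=RRRR U=WGWG F=GYGY D=YBYB B=WBWB
After move 2 (F'): F=YYGG U=WGRR R=BRYR D=OOYB L=OGOW
After move 3 (U): U=RWRG F=BRGG R=WBYR B=OGWB L=YYOW
Query 1: R[3] = R
Query 2: B[0] = O
Query 3: D[0] = O
Query 4: L[3] = W
Query 5: B[3] = B
Query 6: R[1] = B

Answer: R O O W B B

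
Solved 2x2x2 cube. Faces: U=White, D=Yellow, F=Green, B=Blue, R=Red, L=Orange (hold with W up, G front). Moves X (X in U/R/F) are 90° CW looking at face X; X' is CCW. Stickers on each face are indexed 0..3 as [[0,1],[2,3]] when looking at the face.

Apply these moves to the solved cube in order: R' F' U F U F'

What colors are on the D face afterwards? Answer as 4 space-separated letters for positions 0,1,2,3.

Answer: G O Y G

Derivation:
After move 1 (R'): R=RRRR U=WBWB F=GWGW D=YGYG B=YBYB
After move 2 (F'): F=WWGG U=WBRR R=GRYR D=OOYG L=OBOW
After move 3 (U): U=RWRB F=GRGG R=YBYR B=OBYB L=WWOW
After move 4 (F): F=GGGR U=RWWW R=RBBR D=YYYG L=WOOO
After move 5 (U): U=WRWW F=RBGR R=OBBR B=WOYB L=GGOO
After move 6 (F'): F=BRRG U=WROB R=YBYR D=GOYG L=GWOW
Query: D face = GOYG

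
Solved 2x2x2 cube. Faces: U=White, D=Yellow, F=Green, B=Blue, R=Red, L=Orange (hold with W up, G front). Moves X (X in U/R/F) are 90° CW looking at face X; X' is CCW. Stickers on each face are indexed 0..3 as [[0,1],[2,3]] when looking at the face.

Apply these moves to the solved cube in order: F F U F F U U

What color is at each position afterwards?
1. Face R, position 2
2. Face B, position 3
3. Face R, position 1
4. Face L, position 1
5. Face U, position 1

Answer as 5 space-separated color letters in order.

After move 1 (F): F=GGGG U=WWOO R=WRWR D=RRYY L=OYOY
After move 2 (F): F=GGGG U=WWYY R=OROR D=WWYY L=OROR
After move 3 (U): U=YWYW F=ORGG R=BBOR B=ORBB L=GGOR
After move 4 (F): F=GOGR U=YWRG R=YBWR D=OBYY L=GWOW
After move 5 (F): F=GGRO U=YWWW R=RBGR D=WYYY L=GOOB
After move 6 (U): U=WYWW F=RBRO R=ORGR B=GOBB L=GGOB
After move 7 (U): U=WWWY F=ORRO R=GOGR B=GGBB L=RBOB
Query 1: R[2] = G
Query 2: B[3] = B
Query 3: R[1] = O
Query 4: L[1] = B
Query 5: U[1] = W

Answer: G B O B W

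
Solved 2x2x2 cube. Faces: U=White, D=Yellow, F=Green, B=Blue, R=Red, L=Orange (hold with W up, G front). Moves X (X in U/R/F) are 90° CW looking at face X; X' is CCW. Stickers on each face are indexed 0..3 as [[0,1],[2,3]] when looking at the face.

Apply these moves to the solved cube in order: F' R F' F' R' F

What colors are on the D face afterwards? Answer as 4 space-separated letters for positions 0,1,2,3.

Answer: W Y Y G

Derivation:
After move 1 (F'): F=GGGG U=WWRR R=YRYR D=OOYY L=OWOW
After move 2 (R): R=YYRR U=WGRG F=GOGY D=OBYB B=RBWB
After move 3 (F'): F=OYGG U=WGYR R=BYOR D=WWYB L=OGOR
After move 4 (F'): F=YGOG U=WGBO R=WYWR D=GRYB L=OROY
After move 5 (R'): R=YRWW U=WWBR F=YGOO D=GGYG B=BBRB
After move 6 (F): F=OYOG U=WWYR R=BRRW D=WYYG L=OGOG
Query: D face = WYYG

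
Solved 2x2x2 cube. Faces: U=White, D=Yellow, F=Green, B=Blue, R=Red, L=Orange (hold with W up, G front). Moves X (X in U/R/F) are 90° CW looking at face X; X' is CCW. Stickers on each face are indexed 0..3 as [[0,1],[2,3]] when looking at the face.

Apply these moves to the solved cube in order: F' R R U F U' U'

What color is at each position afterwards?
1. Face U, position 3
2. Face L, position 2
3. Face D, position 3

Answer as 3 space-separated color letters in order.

Answer: R O R

Derivation:
After move 1 (F'): F=GGGG U=WWRR R=YRYR D=OOYY L=OWOW
After move 2 (R): R=YYRR U=WGRG F=GOGY D=OBYB B=RBWB
After move 3 (R): R=RYRY U=WORY F=GBGB D=OWYR B=GBGB
After move 4 (U): U=RWYO F=RYGB R=GBRY B=OWGB L=GBOW
After move 5 (F): F=GRBY U=RWWB R=YBOY D=RGYR L=GOOW
After move 6 (U'): U=WBRW F=GOBY R=GROY B=YBGB L=OWOW
After move 7 (U'): U=BWWR F=OWBY R=GOOY B=GRGB L=YBOW
Query 1: U[3] = R
Query 2: L[2] = O
Query 3: D[3] = R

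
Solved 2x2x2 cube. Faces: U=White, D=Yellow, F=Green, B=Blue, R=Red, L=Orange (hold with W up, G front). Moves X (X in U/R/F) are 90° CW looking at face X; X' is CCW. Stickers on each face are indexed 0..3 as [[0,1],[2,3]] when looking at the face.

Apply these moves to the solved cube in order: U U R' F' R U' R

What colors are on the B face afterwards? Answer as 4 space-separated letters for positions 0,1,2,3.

After move 1 (U): U=WWWW F=RRGG R=BBRR B=OOBB L=GGOO
After move 2 (U): U=WWWW F=BBGG R=OORR B=GGBB L=RROO
After move 3 (R'): R=OROR U=WBWG F=BWGW D=YBYG B=YGYB
After move 4 (F'): F=WWBG U=WBOO R=BRYR D=ROYG L=RGOW
After move 5 (R): R=YBRR U=WWOG F=WOBG D=RYYY B=OGBB
After move 6 (U'): U=WGWO F=RGBG R=WORR B=YBBB L=OGOW
After move 7 (R): R=RWRO U=WGWG F=RYBY D=RBYY B=OBGB
Query: B face = OBGB

Answer: O B G B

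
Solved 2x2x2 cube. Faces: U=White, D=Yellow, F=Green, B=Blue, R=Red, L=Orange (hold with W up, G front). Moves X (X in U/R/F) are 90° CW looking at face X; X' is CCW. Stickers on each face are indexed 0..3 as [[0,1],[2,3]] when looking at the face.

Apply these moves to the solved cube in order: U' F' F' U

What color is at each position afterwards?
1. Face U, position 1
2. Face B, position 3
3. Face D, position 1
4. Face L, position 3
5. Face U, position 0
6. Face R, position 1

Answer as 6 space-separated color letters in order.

Answer: W B W G Y R

Derivation:
After move 1 (U'): U=WWWW F=OOGG R=GGRR B=RRBB L=BBOO
After move 2 (F'): F=OGOG U=WWGR R=YGYR D=BOYY L=BWOW
After move 3 (F'): F=GGOO U=WWYY R=OGBR D=WWYY L=BROG
After move 4 (U): U=YWYW F=OGOO R=RRBR B=BRBB L=GGOG
Query 1: U[1] = W
Query 2: B[3] = B
Query 3: D[1] = W
Query 4: L[3] = G
Query 5: U[0] = Y
Query 6: R[1] = R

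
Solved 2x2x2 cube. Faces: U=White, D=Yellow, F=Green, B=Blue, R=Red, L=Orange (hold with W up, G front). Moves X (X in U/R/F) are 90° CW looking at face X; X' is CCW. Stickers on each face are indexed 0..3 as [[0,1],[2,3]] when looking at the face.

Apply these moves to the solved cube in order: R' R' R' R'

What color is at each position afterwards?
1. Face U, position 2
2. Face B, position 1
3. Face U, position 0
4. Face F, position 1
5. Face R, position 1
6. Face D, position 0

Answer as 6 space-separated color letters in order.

Answer: W B W G R Y

Derivation:
After move 1 (R'): R=RRRR U=WBWB F=GWGW D=YGYG B=YBYB
After move 2 (R'): R=RRRR U=WYWY F=GBGB D=YWYW B=GBGB
After move 3 (R'): R=RRRR U=WGWG F=GYGY D=YBYB B=WBWB
After move 4 (R'): R=RRRR U=WWWW F=GGGG D=YYYY B=BBBB
Query 1: U[2] = W
Query 2: B[1] = B
Query 3: U[0] = W
Query 4: F[1] = G
Query 5: R[1] = R
Query 6: D[0] = Y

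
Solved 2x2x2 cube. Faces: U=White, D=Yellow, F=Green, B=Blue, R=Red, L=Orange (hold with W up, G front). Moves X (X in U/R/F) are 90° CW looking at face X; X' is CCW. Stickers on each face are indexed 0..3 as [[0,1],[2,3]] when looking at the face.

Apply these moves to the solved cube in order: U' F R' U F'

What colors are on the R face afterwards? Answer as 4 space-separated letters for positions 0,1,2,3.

Answer: O R R W

Derivation:
After move 1 (U'): U=WWWW F=OOGG R=GGRR B=RRBB L=BBOO
After move 2 (F): F=GOGO U=WWOB R=WGWR D=RGYY L=BYOY
After move 3 (R'): R=GRWW U=WBOR F=GWGB D=ROYO B=YRGB
After move 4 (U): U=OWRB F=GRGB R=YRWW B=BYGB L=GWOY
After move 5 (F'): F=RBGG U=OWYW R=ORRW D=WYYO L=GBOR
Query: R face = ORRW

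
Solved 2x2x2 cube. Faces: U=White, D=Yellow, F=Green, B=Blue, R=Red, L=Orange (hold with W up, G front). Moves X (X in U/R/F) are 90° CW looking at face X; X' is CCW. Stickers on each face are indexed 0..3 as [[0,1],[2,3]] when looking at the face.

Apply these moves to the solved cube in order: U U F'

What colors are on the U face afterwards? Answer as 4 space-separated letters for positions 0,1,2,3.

Answer: W W O R

Derivation:
After move 1 (U): U=WWWW F=RRGG R=BBRR B=OOBB L=GGOO
After move 2 (U): U=WWWW F=BBGG R=OORR B=GGBB L=RROO
After move 3 (F'): F=BGBG U=WWOR R=YOYR D=ROYY L=RWOW
Query: U face = WWOR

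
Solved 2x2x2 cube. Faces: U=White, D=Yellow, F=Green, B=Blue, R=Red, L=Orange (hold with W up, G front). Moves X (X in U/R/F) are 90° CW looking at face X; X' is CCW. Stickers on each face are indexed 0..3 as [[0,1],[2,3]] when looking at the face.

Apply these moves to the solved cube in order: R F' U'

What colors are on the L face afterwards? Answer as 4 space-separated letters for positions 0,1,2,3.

Answer: W B O W

Derivation:
After move 1 (R): R=RRRR U=WGWG F=GYGY D=YBYB B=WBWB
After move 2 (F'): F=YYGG U=WGRR R=BRYR D=OOYB L=OGOW
After move 3 (U'): U=GRWR F=OGGG R=YYYR B=BRWB L=WBOW
Query: L face = WBOW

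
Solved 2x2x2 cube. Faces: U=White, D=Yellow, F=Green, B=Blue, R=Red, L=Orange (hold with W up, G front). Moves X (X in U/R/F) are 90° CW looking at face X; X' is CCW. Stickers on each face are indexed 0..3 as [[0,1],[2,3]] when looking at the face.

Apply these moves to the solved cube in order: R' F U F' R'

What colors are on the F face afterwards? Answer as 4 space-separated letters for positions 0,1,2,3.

Answer: R W W B

Derivation:
After move 1 (R'): R=RRRR U=WBWB F=GWGW D=YGYG B=YBYB
After move 2 (F): F=GGWW U=WBOO R=WRBR D=RRYG L=OYOG
After move 3 (U): U=OWOB F=WRWW R=YBBR B=OYYB L=GGOG
After move 4 (F'): F=RWWW U=OWYB R=RBRR D=GGYG L=GBOO
After move 5 (R'): R=BRRR U=OYYO F=RWWB D=GWYW B=GYGB
Query: F face = RWWB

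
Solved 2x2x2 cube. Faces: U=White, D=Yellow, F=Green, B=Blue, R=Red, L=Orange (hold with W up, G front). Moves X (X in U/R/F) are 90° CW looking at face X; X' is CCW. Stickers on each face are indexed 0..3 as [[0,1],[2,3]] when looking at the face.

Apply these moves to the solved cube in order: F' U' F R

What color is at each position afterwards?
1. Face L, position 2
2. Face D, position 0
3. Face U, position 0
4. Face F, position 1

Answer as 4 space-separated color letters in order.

Answer: O Y W G

Derivation:
After move 1 (F'): F=GGGG U=WWRR R=YRYR D=OOYY L=OWOW
After move 2 (U'): U=WRWR F=OWGG R=GGYR B=YRBB L=BBOW
After move 3 (F): F=GOGW U=WRWB R=WGRR D=YGYY L=BOOO
After move 4 (R): R=RWRG U=WOWW F=GGGY D=YBYY B=BRRB
Query 1: L[2] = O
Query 2: D[0] = Y
Query 3: U[0] = W
Query 4: F[1] = G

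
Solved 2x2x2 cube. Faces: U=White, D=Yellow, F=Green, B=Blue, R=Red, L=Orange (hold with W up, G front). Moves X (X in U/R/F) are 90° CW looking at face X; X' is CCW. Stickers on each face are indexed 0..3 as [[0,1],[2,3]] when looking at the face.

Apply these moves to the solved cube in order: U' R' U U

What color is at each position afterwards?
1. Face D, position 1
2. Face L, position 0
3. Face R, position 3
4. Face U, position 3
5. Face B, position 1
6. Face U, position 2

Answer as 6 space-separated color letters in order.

After move 1 (U'): U=WWWW F=OOGG R=GGRR B=RRBB L=BBOO
After move 2 (R'): R=GRGR U=WBWR F=OWGW D=YOYG B=YRYB
After move 3 (U): U=WWRB F=GRGW R=YRGR B=BBYB L=OWOO
After move 4 (U): U=RWBW F=YRGW R=BBGR B=OWYB L=GROO
Query 1: D[1] = O
Query 2: L[0] = G
Query 3: R[3] = R
Query 4: U[3] = W
Query 5: B[1] = W
Query 6: U[2] = B

Answer: O G R W W B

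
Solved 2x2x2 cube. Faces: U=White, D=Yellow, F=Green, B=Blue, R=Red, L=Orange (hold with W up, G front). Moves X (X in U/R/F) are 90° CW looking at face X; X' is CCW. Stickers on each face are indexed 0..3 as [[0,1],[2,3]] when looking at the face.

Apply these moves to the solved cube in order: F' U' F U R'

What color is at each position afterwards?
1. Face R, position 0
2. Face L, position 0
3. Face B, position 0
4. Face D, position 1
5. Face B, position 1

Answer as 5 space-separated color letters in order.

After move 1 (F'): F=GGGG U=WWRR R=YRYR D=OOYY L=OWOW
After move 2 (U'): U=WRWR F=OWGG R=GGYR B=YRBB L=BBOW
After move 3 (F): F=GOGW U=WRWB R=WGRR D=YGYY L=BOOO
After move 4 (U): U=WWBR F=WGGW R=YRRR B=BOBB L=GOOO
After move 5 (R'): R=RRYR U=WBBB F=WWGR D=YGYW B=YOGB
Query 1: R[0] = R
Query 2: L[0] = G
Query 3: B[0] = Y
Query 4: D[1] = G
Query 5: B[1] = O

Answer: R G Y G O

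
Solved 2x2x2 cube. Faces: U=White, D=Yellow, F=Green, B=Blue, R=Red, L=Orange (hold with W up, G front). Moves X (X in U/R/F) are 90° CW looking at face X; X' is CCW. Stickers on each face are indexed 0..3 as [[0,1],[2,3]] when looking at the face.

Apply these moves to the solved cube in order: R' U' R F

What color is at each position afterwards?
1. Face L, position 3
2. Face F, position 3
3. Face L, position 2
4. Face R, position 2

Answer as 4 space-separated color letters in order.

After move 1 (R'): R=RRRR U=WBWB F=GWGW D=YGYG B=YBYB
After move 2 (U'): U=BBWW F=OOGW R=GWRR B=RRYB L=YBOO
After move 3 (R): R=RGRW U=BOWW F=OGGG D=YYYR B=WRBB
After move 4 (F): F=GOGG U=BOOB R=WGWW D=RRYR L=YYOY
Query 1: L[3] = Y
Query 2: F[3] = G
Query 3: L[2] = O
Query 4: R[2] = W

Answer: Y G O W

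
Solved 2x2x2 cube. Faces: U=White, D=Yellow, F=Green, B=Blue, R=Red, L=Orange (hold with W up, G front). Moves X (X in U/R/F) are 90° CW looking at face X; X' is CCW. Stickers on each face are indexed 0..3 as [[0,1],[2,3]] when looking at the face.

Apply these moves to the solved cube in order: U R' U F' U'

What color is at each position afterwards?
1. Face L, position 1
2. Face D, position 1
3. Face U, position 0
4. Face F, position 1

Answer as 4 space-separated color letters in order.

Answer: G O W B

Derivation:
After move 1 (U): U=WWWW F=RRGG R=BBRR B=OOBB L=GGOO
After move 2 (R'): R=BRBR U=WBWO F=RWGW D=YRYG B=YOYB
After move 3 (U): U=WWOB F=BRGW R=YOBR B=GGYB L=RWOO
After move 4 (F'): F=RWBG U=WWYB R=ROYR D=WOYG L=RBOO
After move 5 (U'): U=WBWY F=RBBG R=RWYR B=ROYB L=GGOO
Query 1: L[1] = G
Query 2: D[1] = O
Query 3: U[0] = W
Query 4: F[1] = B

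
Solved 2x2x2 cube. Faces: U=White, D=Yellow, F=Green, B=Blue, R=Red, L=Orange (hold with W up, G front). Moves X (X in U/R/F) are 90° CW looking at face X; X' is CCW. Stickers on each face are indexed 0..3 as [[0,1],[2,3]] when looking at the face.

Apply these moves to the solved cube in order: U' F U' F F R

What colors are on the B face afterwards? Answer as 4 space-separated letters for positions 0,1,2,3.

After move 1 (U'): U=WWWW F=OOGG R=GGRR B=RRBB L=BBOO
After move 2 (F): F=GOGO U=WWOB R=WGWR D=RGYY L=BYOY
After move 3 (U'): U=WBWO F=BYGO R=GOWR B=WGBB L=RROY
After move 4 (F): F=GBOY U=WBYR R=WOOR D=WGYY L=RROG
After move 5 (F): F=OGYB U=WBGR R=YORR D=OWYY L=RWOG
After move 6 (R): R=RYRO U=WGGB F=OWYY D=OBYW B=RGBB
Query: B face = RGBB

Answer: R G B B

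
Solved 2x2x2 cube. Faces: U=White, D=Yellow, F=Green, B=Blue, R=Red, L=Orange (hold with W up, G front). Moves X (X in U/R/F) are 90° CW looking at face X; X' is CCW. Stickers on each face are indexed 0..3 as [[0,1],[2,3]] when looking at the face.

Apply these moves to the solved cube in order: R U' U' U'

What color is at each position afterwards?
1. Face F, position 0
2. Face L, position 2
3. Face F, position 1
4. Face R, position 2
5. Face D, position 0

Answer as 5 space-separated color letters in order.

Answer: R O R R Y

Derivation:
After move 1 (R): R=RRRR U=WGWG F=GYGY D=YBYB B=WBWB
After move 2 (U'): U=GGWW F=OOGY R=GYRR B=RRWB L=WBOO
After move 3 (U'): U=GWGW F=WBGY R=OORR B=GYWB L=RROO
After move 4 (U'): U=WWGG F=RRGY R=WBRR B=OOWB L=GYOO
Query 1: F[0] = R
Query 2: L[2] = O
Query 3: F[1] = R
Query 4: R[2] = R
Query 5: D[0] = Y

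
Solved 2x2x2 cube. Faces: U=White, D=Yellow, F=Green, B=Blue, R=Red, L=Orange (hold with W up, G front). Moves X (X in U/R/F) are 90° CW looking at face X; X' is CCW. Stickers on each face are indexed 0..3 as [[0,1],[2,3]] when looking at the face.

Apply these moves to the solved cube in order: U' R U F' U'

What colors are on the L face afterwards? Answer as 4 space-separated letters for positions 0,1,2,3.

After move 1 (U'): U=WWWW F=OOGG R=GGRR B=RRBB L=BBOO
After move 2 (R): R=RGRG U=WOWG F=OYGY D=YBYR B=WRWB
After move 3 (U): U=WWGO F=RGGY R=WRRG B=BBWB L=OYOO
After move 4 (F'): F=GYRG U=WWWR R=BRYG D=YOYR L=OOOG
After move 5 (U'): U=WRWW F=OORG R=GYYG B=BRWB L=BBOG
Query: L face = BBOG

Answer: B B O G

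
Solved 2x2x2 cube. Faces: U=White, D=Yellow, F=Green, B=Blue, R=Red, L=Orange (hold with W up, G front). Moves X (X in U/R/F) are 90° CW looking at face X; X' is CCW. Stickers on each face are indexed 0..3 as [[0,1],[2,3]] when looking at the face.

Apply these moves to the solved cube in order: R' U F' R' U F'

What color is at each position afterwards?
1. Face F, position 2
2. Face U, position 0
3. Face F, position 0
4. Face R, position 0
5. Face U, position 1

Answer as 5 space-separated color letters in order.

Answer: B Y R W W

Derivation:
After move 1 (R'): R=RRRR U=WBWB F=GWGW D=YGYG B=YBYB
After move 2 (U): U=WWBB F=RRGW R=YBRR B=OOYB L=GWOO
After move 3 (F'): F=RWRG U=WWYR R=GBYR D=WOYG L=GBOB
After move 4 (R'): R=BRGY U=WYYO F=RWRR D=WWYG B=GOOB
After move 5 (U): U=YWOY F=BRRR R=GOGY B=GBOB L=RWOB
After move 6 (F'): F=RRBR U=YWGG R=WOWY D=WBYG L=RYOO
Query 1: F[2] = B
Query 2: U[0] = Y
Query 3: F[0] = R
Query 4: R[0] = W
Query 5: U[1] = W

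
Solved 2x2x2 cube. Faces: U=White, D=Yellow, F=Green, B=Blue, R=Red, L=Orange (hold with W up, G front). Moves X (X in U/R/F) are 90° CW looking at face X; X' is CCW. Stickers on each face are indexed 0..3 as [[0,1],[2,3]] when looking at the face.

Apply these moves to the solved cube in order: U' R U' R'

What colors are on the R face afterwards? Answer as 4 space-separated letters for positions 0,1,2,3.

After move 1 (U'): U=WWWW F=OOGG R=GGRR B=RRBB L=BBOO
After move 2 (R): R=RGRG U=WOWG F=OYGY D=YBYR B=WRWB
After move 3 (U'): U=OGWW F=BBGY R=OYRG B=RGWB L=WROO
After move 4 (R'): R=YGOR U=OWWR F=BGGW D=YBYY B=RGBB
Query: R face = YGOR

Answer: Y G O R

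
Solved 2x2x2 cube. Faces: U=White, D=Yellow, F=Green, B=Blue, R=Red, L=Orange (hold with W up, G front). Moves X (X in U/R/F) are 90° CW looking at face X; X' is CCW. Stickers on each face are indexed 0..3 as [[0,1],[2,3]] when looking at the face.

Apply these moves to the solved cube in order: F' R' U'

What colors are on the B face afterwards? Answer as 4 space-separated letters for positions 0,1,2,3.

After move 1 (F'): F=GGGG U=WWRR R=YRYR D=OOYY L=OWOW
After move 2 (R'): R=RRYY U=WBRB F=GWGR D=OGYG B=YBOB
After move 3 (U'): U=BBWR F=OWGR R=GWYY B=RROB L=YBOW
Query: B face = RROB

Answer: R R O B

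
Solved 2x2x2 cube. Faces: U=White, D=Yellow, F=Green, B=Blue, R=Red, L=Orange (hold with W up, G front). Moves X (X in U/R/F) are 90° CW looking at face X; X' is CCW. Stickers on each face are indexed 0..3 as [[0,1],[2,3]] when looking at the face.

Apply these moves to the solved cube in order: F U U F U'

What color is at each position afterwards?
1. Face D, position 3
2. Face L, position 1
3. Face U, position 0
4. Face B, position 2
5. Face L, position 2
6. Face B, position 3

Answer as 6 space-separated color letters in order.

Answer: Y G O B O B

Derivation:
After move 1 (F): F=GGGG U=WWOO R=WRWR D=RRYY L=OYOY
After move 2 (U): U=OWOW F=WRGG R=BBWR B=OYBB L=GGOY
After move 3 (U): U=OOWW F=BBGG R=OYWR B=GGBB L=WROY
After move 4 (F): F=GBGB U=OOYR R=WYWR D=WOYY L=WROR
After move 5 (U'): U=OROY F=WRGB R=GBWR B=WYBB L=GGOR
Query 1: D[3] = Y
Query 2: L[1] = G
Query 3: U[0] = O
Query 4: B[2] = B
Query 5: L[2] = O
Query 6: B[3] = B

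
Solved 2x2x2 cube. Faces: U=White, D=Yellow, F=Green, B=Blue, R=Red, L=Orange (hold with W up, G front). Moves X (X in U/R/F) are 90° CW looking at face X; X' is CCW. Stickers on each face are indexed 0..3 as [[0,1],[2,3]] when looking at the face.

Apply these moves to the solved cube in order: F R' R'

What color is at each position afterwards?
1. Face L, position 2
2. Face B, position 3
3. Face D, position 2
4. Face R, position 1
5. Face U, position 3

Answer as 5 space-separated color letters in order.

After move 1 (F): F=GGGG U=WWOO R=WRWR D=RRYY L=OYOY
After move 2 (R'): R=RRWW U=WBOB F=GWGO D=RGYG B=YBRB
After move 3 (R'): R=RWRW U=WROY F=GBGB D=RWYO B=GBGB
Query 1: L[2] = O
Query 2: B[3] = B
Query 3: D[2] = Y
Query 4: R[1] = W
Query 5: U[3] = Y

Answer: O B Y W Y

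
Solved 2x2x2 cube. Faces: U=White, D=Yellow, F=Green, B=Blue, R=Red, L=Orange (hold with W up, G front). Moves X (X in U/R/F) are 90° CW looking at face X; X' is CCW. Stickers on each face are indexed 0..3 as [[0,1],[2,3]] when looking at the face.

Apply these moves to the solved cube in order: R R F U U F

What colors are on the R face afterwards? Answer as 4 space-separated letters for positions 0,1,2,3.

Answer: Y Y W R

Derivation:
After move 1 (R): R=RRRR U=WGWG F=GYGY D=YBYB B=WBWB
After move 2 (R): R=RRRR U=WYWY F=GBGB D=YWYW B=GBGB
After move 3 (F): F=GGBB U=WYOO R=WRYR D=RRYW L=OYOW
After move 4 (U): U=OWOY F=WRBB R=GBYR B=OYGB L=GGOW
After move 5 (U): U=OOYW F=GBBB R=OYYR B=GGGB L=WROW
After move 6 (F): F=BGBB U=OOWR R=YYWR D=YOYW L=WROR
Query: R face = YYWR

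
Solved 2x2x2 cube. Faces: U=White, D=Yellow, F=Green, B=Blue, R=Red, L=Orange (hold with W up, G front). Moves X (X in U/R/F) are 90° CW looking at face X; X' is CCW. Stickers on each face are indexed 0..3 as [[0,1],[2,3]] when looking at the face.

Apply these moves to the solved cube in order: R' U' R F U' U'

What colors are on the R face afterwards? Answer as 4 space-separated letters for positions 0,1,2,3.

After move 1 (R'): R=RRRR U=WBWB F=GWGW D=YGYG B=YBYB
After move 2 (U'): U=BBWW F=OOGW R=GWRR B=RRYB L=YBOO
After move 3 (R): R=RGRW U=BOWW F=OGGG D=YYYR B=WRBB
After move 4 (F): F=GOGG U=BOOB R=WGWW D=RRYR L=YYOY
After move 5 (U'): U=OBBO F=YYGG R=GOWW B=WGBB L=WROY
After move 6 (U'): U=BOOB F=WRGG R=YYWW B=GOBB L=WGOY
Query: R face = YYWW

Answer: Y Y W W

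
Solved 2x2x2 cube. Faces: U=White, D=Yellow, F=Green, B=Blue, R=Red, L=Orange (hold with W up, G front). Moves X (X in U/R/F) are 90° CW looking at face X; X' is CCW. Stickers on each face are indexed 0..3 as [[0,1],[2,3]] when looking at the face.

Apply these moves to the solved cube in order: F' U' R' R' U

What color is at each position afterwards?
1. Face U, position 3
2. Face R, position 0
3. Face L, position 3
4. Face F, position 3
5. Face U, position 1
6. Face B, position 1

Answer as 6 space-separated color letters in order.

Answer: O G W Y W B

Derivation:
After move 1 (F'): F=GGGG U=WWRR R=YRYR D=OOYY L=OWOW
After move 2 (U'): U=WRWR F=OWGG R=GGYR B=YRBB L=BBOW
After move 3 (R'): R=GRGY U=WBWY F=ORGR D=OWYG B=YROB
After move 4 (R'): R=RYGG U=WOWY F=OBGY D=ORYR B=GRWB
After move 5 (U): U=WWYO F=RYGY R=GRGG B=BBWB L=OBOW
Query 1: U[3] = O
Query 2: R[0] = G
Query 3: L[3] = W
Query 4: F[3] = Y
Query 5: U[1] = W
Query 6: B[1] = B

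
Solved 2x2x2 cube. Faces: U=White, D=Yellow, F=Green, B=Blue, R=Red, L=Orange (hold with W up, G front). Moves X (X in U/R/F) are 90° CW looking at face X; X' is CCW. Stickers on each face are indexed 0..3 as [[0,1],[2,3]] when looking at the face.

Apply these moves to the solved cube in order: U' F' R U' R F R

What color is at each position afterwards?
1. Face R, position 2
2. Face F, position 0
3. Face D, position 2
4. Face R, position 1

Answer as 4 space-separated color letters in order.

Answer: O O Y W

Derivation:
After move 1 (U'): U=WWWW F=OOGG R=GGRR B=RRBB L=BBOO
After move 2 (F'): F=OGOG U=WWGR R=YGYR D=BOYY L=BWOW
After move 3 (R): R=YYRG U=WGGG F=OOOY D=BBYR B=RRWB
After move 4 (U'): U=GGWG F=BWOY R=OORG B=YYWB L=RROW
After move 5 (R): R=ROGO U=GWWY F=BBOR D=BWYY B=GYGB
After move 6 (F): F=OBRB U=GWWR R=WOYO D=GRYY L=RBOW
After move 7 (R): R=YWOO U=GBWB F=ORRY D=GGYG B=RYWB
Query 1: R[2] = O
Query 2: F[0] = O
Query 3: D[2] = Y
Query 4: R[1] = W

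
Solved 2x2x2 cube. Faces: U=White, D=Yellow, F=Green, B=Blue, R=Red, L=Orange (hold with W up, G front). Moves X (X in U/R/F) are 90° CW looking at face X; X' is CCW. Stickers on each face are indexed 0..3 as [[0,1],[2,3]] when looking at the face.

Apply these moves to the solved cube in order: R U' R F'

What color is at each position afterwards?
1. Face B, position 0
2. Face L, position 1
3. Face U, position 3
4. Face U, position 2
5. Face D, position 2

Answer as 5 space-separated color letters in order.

Answer: W Y R R Y

Derivation:
After move 1 (R): R=RRRR U=WGWG F=GYGY D=YBYB B=WBWB
After move 2 (U'): U=GGWW F=OOGY R=GYRR B=RRWB L=WBOO
After move 3 (R): R=RGRY U=GOWY F=OBGB D=YWYR B=WRGB
After move 4 (F'): F=BBOG U=GORR R=WGYY D=BOYR L=WYOW
Query 1: B[0] = W
Query 2: L[1] = Y
Query 3: U[3] = R
Query 4: U[2] = R
Query 5: D[2] = Y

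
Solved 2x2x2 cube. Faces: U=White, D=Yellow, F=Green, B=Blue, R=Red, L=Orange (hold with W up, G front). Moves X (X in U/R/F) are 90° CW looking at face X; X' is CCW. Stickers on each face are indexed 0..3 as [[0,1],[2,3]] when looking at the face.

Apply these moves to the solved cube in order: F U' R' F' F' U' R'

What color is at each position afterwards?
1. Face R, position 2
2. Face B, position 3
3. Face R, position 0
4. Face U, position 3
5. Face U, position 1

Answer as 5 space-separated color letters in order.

Answer: O B G Y R

Derivation:
After move 1 (F): F=GGGG U=WWOO R=WRWR D=RRYY L=OYOY
After move 2 (U'): U=WOWO F=OYGG R=GGWR B=WRBB L=BBOY
After move 3 (R'): R=GRGW U=WBWW F=OOGO D=RYYG B=YRRB
After move 4 (F'): F=OOOG U=WBGG R=YRRW D=BYYG L=BWOW
After move 5 (F'): F=OGOO U=WBYR R=YRBW D=WWYG L=BGOG
After move 6 (U'): U=BRWY F=BGOO R=OGBW B=YRRB L=YROG
After move 7 (R'): R=GWOB U=BRWY F=BROY D=WGYO B=GRWB
Query 1: R[2] = O
Query 2: B[3] = B
Query 3: R[0] = G
Query 4: U[3] = Y
Query 5: U[1] = R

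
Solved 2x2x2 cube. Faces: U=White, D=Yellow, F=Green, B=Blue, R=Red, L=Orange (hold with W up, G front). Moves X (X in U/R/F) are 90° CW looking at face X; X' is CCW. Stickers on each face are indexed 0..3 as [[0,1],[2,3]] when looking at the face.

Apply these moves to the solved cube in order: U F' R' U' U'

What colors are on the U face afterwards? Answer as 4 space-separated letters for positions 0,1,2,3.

After move 1 (U): U=WWWW F=RRGG R=BBRR B=OOBB L=GGOO
After move 2 (F'): F=RGRG U=WWBR R=YBYR D=GOYY L=GWOW
After move 3 (R'): R=BRYY U=WBBO F=RWRR D=GGYG B=YOOB
After move 4 (U'): U=BOWB F=GWRR R=RWYY B=BROB L=YOOW
After move 5 (U'): U=OBBW F=YORR R=GWYY B=RWOB L=BROW
Query: U face = OBBW

Answer: O B B W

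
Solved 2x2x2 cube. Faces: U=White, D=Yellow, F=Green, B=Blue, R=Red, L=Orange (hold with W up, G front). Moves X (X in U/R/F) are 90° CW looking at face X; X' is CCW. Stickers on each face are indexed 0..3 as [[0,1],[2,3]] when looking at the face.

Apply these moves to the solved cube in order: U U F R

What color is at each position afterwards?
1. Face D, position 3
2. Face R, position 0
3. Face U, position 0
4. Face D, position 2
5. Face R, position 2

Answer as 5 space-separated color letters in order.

After move 1 (U): U=WWWW F=RRGG R=BBRR B=OOBB L=GGOO
After move 2 (U): U=WWWW F=BBGG R=OORR B=GGBB L=RROO
After move 3 (F): F=GBGB U=WWOR R=WOWR D=ROYY L=RYOY
After move 4 (R): R=WWRO U=WBOB F=GOGY D=RBYG B=RGWB
Query 1: D[3] = G
Query 2: R[0] = W
Query 3: U[0] = W
Query 4: D[2] = Y
Query 5: R[2] = R

Answer: G W W Y R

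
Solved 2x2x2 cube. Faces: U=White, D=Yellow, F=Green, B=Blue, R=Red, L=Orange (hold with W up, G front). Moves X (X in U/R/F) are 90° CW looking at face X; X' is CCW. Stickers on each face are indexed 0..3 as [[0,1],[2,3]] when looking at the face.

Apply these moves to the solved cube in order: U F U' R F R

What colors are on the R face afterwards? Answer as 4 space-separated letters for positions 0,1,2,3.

Answer: R W R G

Derivation:
After move 1 (U): U=WWWW F=RRGG R=BBRR B=OOBB L=GGOO
After move 2 (F): F=GRGR U=WWOG R=WBWR D=RBYY L=GYOY
After move 3 (U'): U=WGWO F=GYGR R=GRWR B=WBBB L=OOOY
After move 4 (R): R=WGRR U=WYWR F=GBGY D=RBYW B=OBGB
After move 5 (F): F=GGYB U=WYYO R=WGRR D=RWYW L=OROB
After move 6 (R): R=RWRG U=WGYB F=GWYW D=RGYO B=OBYB
Query: R face = RWRG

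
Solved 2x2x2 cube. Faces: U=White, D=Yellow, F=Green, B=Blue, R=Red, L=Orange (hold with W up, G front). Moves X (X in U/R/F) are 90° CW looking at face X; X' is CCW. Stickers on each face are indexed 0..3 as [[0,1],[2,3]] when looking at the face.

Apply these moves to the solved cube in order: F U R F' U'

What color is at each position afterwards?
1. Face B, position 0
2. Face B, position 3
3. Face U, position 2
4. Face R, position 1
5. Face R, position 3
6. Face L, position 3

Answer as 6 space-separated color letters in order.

Answer: B B O Y B O

Derivation:
After move 1 (F): F=GGGG U=WWOO R=WRWR D=RRYY L=OYOY
After move 2 (U): U=OWOW F=WRGG R=BBWR B=OYBB L=GGOY
After move 3 (R): R=WBRB U=OROG F=WRGY D=RBYO B=WYWB
After move 4 (F'): F=RYWG U=ORWR R=BBRB D=GYYO L=GGOO
After move 5 (U'): U=RROW F=GGWG R=RYRB B=BBWB L=WYOO
Query 1: B[0] = B
Query 2: B[3] = B
Query 3: U[2] = O
Query 4: R[1] = Y
Query 5: R[3] = B
Query 6: L[3] = O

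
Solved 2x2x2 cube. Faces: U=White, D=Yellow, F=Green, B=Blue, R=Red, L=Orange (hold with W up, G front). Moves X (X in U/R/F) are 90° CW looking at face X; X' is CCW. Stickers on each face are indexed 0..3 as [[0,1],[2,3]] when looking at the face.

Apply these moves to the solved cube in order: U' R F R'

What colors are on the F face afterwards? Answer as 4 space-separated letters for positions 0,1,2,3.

Answer: G O Y B

Derivation:
After move 1 (U'): U=WWWW F=OOGG R=GGRR B=RRBB L=BBOO
After move 2 (R): R=RGRG U=WOWG F=OYGY D=YBYR B=WRWB
After move 3 (F): F=GOYY U=WOOB R=WGGG D=RRYR L=BYOB
After move 4 (R'): R=GGWG U=WWOW F=GOYB D=ROYY B=RRRB
Query: F face = GOYB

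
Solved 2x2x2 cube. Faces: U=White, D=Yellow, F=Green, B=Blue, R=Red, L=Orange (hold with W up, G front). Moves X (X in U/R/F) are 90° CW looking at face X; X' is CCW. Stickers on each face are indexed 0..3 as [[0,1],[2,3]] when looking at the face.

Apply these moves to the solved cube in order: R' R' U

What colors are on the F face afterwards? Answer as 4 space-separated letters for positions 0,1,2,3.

After move 1 (R'): R=RRRR U=WBWB F=GWGW D=YGYG B=YBYB
After move 2 (R'): R=RRRR U=WYWY F=GBGB D=YWYW B=GBGB
After move 3 (U): U=WWYY F=RRGB R=GBRR B=OOGB L=GBOO
Query: F face = RRGB

Answer: R R G B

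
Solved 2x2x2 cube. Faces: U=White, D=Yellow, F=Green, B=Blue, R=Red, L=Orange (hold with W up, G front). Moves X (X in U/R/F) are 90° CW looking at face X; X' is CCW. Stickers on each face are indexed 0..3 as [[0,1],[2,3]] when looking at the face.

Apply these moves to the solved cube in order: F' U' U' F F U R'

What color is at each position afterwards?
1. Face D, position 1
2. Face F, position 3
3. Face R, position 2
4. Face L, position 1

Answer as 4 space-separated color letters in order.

After move 1 (F'): F=GGGG U=WWRR R=YRYR D=OOYY L=OWOW
After move 2 (U'): U=WRWR F=OWGG R=GGYR B=YRBB L=BBOW
After move 3 (U'): U=RRWW F=BBGG R=OWYR B=GGBB L=YROW
After move 4 (F): F=GBGB U=RRWR R=WWWR D=YOYY L=YOOO
After move 5 (F): F=GGBB U=RROO R=WWRR D=WWYY L=YYOO
After move 6 (U): U=OROR F=WWBB R=GGRR B=YYBB L=GGOO
After move 7 (R'): R=GRGR U=OBOY F=WRBR D=WWYB B=YYWB
Query 1: D[1] = W
Query 2: F[3] = R
Query 3: R[2] = G
Query 4: L[1] = G

Answer: W R G G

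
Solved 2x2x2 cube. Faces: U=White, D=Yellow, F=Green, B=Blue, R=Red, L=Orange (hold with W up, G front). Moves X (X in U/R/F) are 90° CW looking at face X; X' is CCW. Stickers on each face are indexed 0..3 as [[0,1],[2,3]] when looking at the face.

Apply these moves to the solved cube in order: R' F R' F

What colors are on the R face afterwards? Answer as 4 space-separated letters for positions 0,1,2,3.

Answer: O R Y B

Derivation:
After move 1 (R'): R=RRRR U=WBWB F=GWGW D=YGYG B=YBYB
After move 2 (F): F=GGWW U=WBOO R=WRBR D=RRYG L=OYOG
After move 3 (R'): R=RRWB U=WYOY F=GBWO D=RGYW B=GBRB
After move 4 (F): F=WGOB U=WYGY R=ORYB D=WRYW L=OROG
Query: R face = ORYB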